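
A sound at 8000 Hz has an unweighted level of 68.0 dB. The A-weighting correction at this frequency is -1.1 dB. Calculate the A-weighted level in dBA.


Given values:
  SPL = 68.0 dB
  A-weighting at 8000 Hz = -1.1 dB
Formula: L_A = SPL + A_weight
L_A = 68.0 + (-1.1)
L_A = 66.9

66.9 dBA


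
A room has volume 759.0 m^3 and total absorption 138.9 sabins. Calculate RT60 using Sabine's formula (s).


Given values:
  V = 759.0 m^3
  A = 138.9 sabins
Formula: RT60 = 0.161 * V / A
Numerator: 0.161 * 759.0 = 122.199
RT60 = 122.199 / 138.9 = 0.88

0.88 s


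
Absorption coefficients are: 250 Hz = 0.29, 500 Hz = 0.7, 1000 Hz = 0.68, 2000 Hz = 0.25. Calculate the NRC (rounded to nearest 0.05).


Given values:
  a_250 = 0.29, a_500 = 0.7
  a_1000 = 0.68, a_2000 = 0.25
Formula: NRC = (a250 + a500 + a1000 + a2000) / 4
Sum = 0.29 + 0.7 + 0.68 + 0.25 = 1.92
NRC = 1.92 / 4 = 0.48
Rounded to nearest 0.05: 0.5

0.5


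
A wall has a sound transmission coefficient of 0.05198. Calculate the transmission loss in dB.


Given values:
  tau = 0.05198
Formula: TL = 10 * log10(1 / tau)
Compute 1 / tau = 1 / 0.05198 = 19.2382
Compute log10(19.2382) = 1.284164
TL = 10 * 1.284164 = 12.84

12.84 dB


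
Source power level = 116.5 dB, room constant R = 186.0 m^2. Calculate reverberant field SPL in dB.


Given values:
  Lw = 116.5 dB, R = 186.0 m^2
Formula: SPL = Lw + 10 * log10(4 / R)
Compute 4 / R = 4 / 186.0 = 0.021505
Compute 10 * log10(0.021505) = -16.6746
SPL = 116.5 + (-16.6746) = 99.83

99.83 dB


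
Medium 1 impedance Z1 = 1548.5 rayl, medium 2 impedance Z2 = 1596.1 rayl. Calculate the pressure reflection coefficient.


Given values:
  Z1 = 1548.5 rayl, Z2 = 1596.1 rayl
Formula: R = (Z2 - Z1) / (Z2 + Z1)
Numerator: Z2 - Z1 = 1596.1 - 1548.5 = 47.6
Denominator: Z2 + Z1 = 1596.1 + 1548.5 = 3144.6
R = 47.6 / 3144.6 = 0.0151

0.0151


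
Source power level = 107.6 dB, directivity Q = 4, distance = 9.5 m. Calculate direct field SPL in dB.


Given values:
  Lw = 107.6 dB, Q = 4, r = 9.5 m
Formula: SPL = Lw + 10 * log10(Q / (4 * pi * r^2))
Compute 4 * pi * r^2 = 4 * pi * 9.5^2 = 1134.1149
Compute Q / denom = 4 / 1134.1149 = 0.00352698
Compute 10 * log10(0.00352698) = -24.526
SPL = 107.6 + (-24.526) = 83.07

83.07 dB


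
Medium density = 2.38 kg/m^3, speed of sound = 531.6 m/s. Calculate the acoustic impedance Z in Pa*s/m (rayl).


Given values:
  rho = 2.38 kg/m^3
  c = 531.6 m/s
Formula: Z = rho * c
Z = 2.38 * 531.6
Z = 1265.21

1265.21 rayl


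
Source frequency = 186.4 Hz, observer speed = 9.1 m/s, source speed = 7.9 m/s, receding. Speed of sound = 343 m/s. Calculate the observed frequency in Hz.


Given values:
  f_s = 186.4 Hz, v_o = 9.1 m/s, v_s = 7.9 m/s
  Direction: receding
Formula: f_o = f_s * (c - v_o) / (c + v_s)
Numerator: c - v_o = 343 - 9.1 = 333.9
Denominator: c + v_s = 343 + 7.9 = 350.9
f_o = 186.4 * 333.9 / 350.9 = 177.37

177.37 Hz


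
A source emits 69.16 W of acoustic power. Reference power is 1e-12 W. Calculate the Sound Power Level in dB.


Given values:
  W = 69.16 W
  W_ref = 1e-12 W
Formula: SWL = 10 * log10(W / W_ref)
Compute ratio: W / W_ref = 69160000000000
Compute log10: log10(69160000000000) = 13.839855
Multiply: SWL = 10 * 13.839855 = 138.4

138.4 dB


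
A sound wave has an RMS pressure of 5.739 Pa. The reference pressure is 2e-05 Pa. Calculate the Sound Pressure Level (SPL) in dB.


Given values:
  p = 5.739 Pa
  p_ref = 2e-05 Pa
Formula: SPL = 20 * log10(p / p_ref)
Compute ratio: p / p_ref = 5.739 / 2e-05 = 286950
Compute log10: log10(286950) = 5.457806
Multiply: SPL = 20 * 5.457806 = 109.16

109.16 dB


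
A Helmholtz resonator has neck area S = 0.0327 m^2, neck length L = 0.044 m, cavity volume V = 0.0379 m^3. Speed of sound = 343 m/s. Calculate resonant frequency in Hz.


Given values:
  S = 0.0327 m^2, L = 0.044 m, V = 0.0379 m^3, c = 343 m/s
Formula: f = (c / (2*pi)) * sqrt(S / (V * L))
Compute V * L = 0.0379 * 0.044 = 0.0016676
Compute S / (V * L) = 0.0327 / 0.0016676 = 19.609
Compute sqrt(19.609) = 4.428205
Compute c / (2*pi) = 343 / 6.283185 = 54.590148
f = 54.590148 * 4.428205 = 241.74

241.74 Hz


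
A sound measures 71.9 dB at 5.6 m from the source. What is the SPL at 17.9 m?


Given values:
  SPL1 = 71.9 dB, r1 = 5.6 m, r2 = 17.9 m
Formula: SPL2 = SPL1 - 20 * log10(r2 / r1)
Compute ratio: r2 / r1 = 17.9 / 5.6 = 3.1964
Compute log10: log10(3.1964) = 0.504661
Compute drop: 20 * 0.504661 = 10.0932
SPL2 = 71.9 - 10.0932 = 61.81

61.81 dB


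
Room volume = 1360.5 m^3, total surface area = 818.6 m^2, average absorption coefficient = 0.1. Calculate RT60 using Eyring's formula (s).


Given values:
  V = 1360.5 m^3, S = 818.6 m^2, alpha = 0.1
Formula: RT60 = 0.161 * V / (-S * ln(1 - alpha))
Compute ln(1 - 0.1) = ln(0.9) = -0.105361
Denominator: -818.6 * -0.105361 = 86.2485
Numerator: 0.161 * 1360.5 = 219.0405
RT60 = 219.0405 / 86.2485 = 2.54

2.54 s


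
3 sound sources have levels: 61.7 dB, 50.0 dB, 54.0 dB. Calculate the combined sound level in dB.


Formula: L_total = 10 * log10( sum(10^(Li/10)) )
  Source 1: 10^(61.7/10) = 1479108.3882
  Source 2: 10^(50.0/10) = 100000.0
  Source 3: 10^(54.0/10) = 251188.6432
Sum of linear values = 1830297.0314
L_total = 10 * log10(1830297.0314) = 62.63

62.63 dB


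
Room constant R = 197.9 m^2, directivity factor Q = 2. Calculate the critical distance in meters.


Given values:
  R = 197.9 m^2, Q = 2
Formula: d_c = 0.141 * sqrt(Q * R)
Compute Q * R = 2 * 197.9 = 395.8
Compute sqrt(395.8) = 19.8947
d_c = 0.141 * 19.8947 = 2.805

2.805 m


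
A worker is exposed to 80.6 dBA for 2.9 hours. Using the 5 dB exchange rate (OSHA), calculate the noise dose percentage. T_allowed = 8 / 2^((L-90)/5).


Given values:
  L = 80.6 dBA, T = 2.9 hours
Formula: T_allowed = 8 / 2^((L - 90) / 5)
Compute exponent: (80.6 - 90) / 5 = -1.88
Compute 2^(-1.88) = 0.271684
T_allowed = 8 / 0.271684 = 29.445974 hours
Dose = (T / T_allowed) * 100
Dose = (2.9 / 29.445974) * 100 = 9.85

9.85 %


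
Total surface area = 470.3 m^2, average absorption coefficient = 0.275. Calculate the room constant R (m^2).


Given values:
  S = 470.3 m^2, alpha = 0.275
Formula: R = S * alpha / (1 - alpha)
Numerator: 470.3 * 0.275 = 129.3325
Denominator: 1 - 0.275 = 0.725
R = 129.3325 / 0.725 = 178.39

178.39 m^2


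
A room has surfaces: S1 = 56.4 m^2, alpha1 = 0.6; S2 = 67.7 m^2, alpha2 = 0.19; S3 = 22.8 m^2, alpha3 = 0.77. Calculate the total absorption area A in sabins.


Given surfaces:
  Surface 1: 56.4 * 0.6 = 33.84
  Surface 2: 67.7 * 0.19 = 12.863
  Surface 3: 22.8 * 0.77 = 17.556
Formula: A = sum(Si * alpha_i)
A = 33.84 + 12.863 + 17.556
A = 64.26

64.26 sabins


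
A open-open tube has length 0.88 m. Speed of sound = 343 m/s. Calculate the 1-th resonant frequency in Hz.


Given values:
  Tube type: open-open, L = 0.88 m, c = 343 m/s, n = 1
Formula: f_n = n * c / (2 * L)
Compute 2 * L = 2 * 0.88 = 1.76
f = 1 * 343 / 1.76
f = 194.89

194.89 Hz


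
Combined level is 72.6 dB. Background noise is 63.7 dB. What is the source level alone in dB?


Given values:
  L_total = 72.6 dB, L_bg = 63.7 dB
Formula: L_source = 10 * log10(10^(L_total/10) - 10^(L_bg/10))
Convert to linear:
  10^(72.6/10) = 18197008.5861
  10^(63.7/10) = 2344228.8153
Difference: 18197008.5861 - 2344228.8153 = 15852779.7708
L_source = 10 * log10(15852779.7708) = 72.0

72.0 dB


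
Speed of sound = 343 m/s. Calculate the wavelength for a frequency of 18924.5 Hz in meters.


Given values:
  c = 343 m/s, f = 18924.5 Hz
Formula: lambda = c / f
lambda = 343 / 18924.5
lambda = 0.0181

0.0181 m


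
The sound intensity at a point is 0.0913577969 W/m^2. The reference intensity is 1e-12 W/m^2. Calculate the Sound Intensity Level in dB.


Given values:
  I = 0.0913577969 W/m^2
  I_ref = 1e-12 W/m^2
Formula: SIL = 10 * log10(I / I_ref)
Compute ratio: I / I_ref = 91357796900
Compute log10: log10(91357796900) = 10.960746
Multiply: SIL = 10 * 10.960746 = 109.61

109.61 dB


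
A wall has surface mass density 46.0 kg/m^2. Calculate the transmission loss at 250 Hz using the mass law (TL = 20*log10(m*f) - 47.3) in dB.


Given values:
  m = 46.0 kg/m^2, f = 250 Hz
Formula: TL = 20 * log10(m * f) - 47.3
Compute m * f = 46.0 * 250 = 11500.0
Compute log10(11500.0) = 4.060698
Compute 20 * 4.060698 = 81.214
TL = 81.214 - 47.3 = 33.91

33.91 dB


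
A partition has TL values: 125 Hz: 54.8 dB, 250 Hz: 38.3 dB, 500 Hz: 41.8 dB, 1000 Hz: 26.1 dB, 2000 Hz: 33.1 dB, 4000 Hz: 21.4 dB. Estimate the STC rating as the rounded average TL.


Given TL values at each frequency:
  125 Hz: 54.8 dB
  250 Hz: 38.3 dB
  500 Hz: 41.8 dB
  1000 Hz: 26.1 dB
  2000 Hz: 33.1 dB
  4000 Hz: 21.4 dB
Formula: STC ~ round(average of TL values)
Sum = 54.8 + 38.3 + 41.8 + 26.1 + 33.1 + 21.4 = 215.5
Average = 215.5 / 6 = 35.92
Rounded: 36

36


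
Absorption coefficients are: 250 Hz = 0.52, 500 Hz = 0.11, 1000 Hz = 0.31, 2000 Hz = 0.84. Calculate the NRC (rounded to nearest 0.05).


Given values:
  a_250 = 0.52, a_500 = 0.11
  a_1000 = 0.31, a_2000 = 0.84
Formula: NRC = (a250 + a500 + a1000 + a2000) / 4
Sum = 0.52 + 0.11 + 0.31 + 0.84 = 1.78
NRC = 1.78 / 4 = 0.445
Rounded to nearest 0.05: 0.45

0.45


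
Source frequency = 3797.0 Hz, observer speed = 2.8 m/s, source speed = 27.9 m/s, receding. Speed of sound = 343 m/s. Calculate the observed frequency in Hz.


Given values:
  f_s = 3797.0 Hz, v_o = 2.8 m/s, v_s = 27.9 m/s
  Direction: receding
Formula: f_o = f_s * (c - v_o) / (c + v_s)
Numerator: c - v_o = 343 - 2.8 = 340.2
Denominator: c + v_s = 343 + 27.9 = 370.9
f_o = 3797.0 * 340.2 / 370.9 = 3482.72

3482.72 Hz


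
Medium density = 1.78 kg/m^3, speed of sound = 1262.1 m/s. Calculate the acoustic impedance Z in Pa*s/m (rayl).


Given values:
  rho = 1.78 kg/m^3
  c = 1262.1 m/s
Formula: Z = rho * c
Z = 1.78 * 1262.1
Z = 2246.54

2246.54 rayl


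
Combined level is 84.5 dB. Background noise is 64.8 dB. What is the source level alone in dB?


Given values:
  L_total = 84.5 dB, L_bg = 64.8 dB
Formula: L_source = 10 * log10(10^(L_total/10) - 10^(L_bg/10))
Convert to linear:
  10^(84.5/10) = 281838293.1264
  10^(64.8/10) = 3019951.7204
Difference: 281838293.1264 - 3019951.7204 = 278818341.406
L_source = 10 * log10(278818341.406) = 84.45

84.45 dB


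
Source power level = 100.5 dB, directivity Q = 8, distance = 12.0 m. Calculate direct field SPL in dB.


Given values:
  Lw = 100.5 dB, Q = 8, r = 12.0 m
Formula: SPL = Lw + 10 * log10(Q / (4 * pi * r^2))
Compute 4 * pi * r^2 = 4 * pi * 12.0^2 = 1809.5574
Compute Q / denom = 8 / 1809.5574 = 0.00442097
Compute 10 * log10(0.00442097) = -23.5448
SPL = 100.5 + (-23.5448) = 76.96

76.96 dB


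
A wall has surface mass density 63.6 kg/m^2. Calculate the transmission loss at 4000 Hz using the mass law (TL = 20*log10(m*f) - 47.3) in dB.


Given values:
  m = 63.6 kg/m^2, f = 4000 Hz
Formula: TL = 20 * log10(m * f) - 47.3
Compute m * f = 63.6 * 4000 = 254400.0
Compute log10(254400.0) = 5.405517
Compute 20 * 5.405517 = 108.1103
TL = 108.1103 - 47.3 = 60.81

60.81 dB


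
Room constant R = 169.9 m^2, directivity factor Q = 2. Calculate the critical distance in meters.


Given values:
  R = 169.9 m^2, Q = 2
Formula: d_c = 0.141 * sqrt(Q * R)
Compute Q * R = 2 * 169.9 = 339.8
Compute sqrt(339.8) = 18.4337
d_c = 0.141 * 18.4337 = 2.599

2.599 m


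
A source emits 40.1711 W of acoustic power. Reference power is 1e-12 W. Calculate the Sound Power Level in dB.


Given values:
  W = 40.1711 W
  W_ref = 1e-12 W
Formula: SWL = 10 * log10(W / W_ref)
Compute ratio: W / W_ref = 40171100000000
Compute log10: log10(40171100000000) = 13.603914
Multiply: SWL = 10 * 13.603914 = 136.04

136.04 dB


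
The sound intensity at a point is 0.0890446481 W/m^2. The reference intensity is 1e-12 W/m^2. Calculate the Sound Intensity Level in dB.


Given values:
  I = 0.0890446481 W/m^2
  I_ref = 1e-12 W/m^2
Formula: SIL = 10 * log10(I / I_ref)
Compute ratio: I / I_ref = 89044648100
Compute log10: log10(89044648100) = 10.949608
Multiply: SIL = 10 * 10.949608 = 109.5

109.5 dB


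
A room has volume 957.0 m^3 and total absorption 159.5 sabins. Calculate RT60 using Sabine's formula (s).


Given values:
  V = 957.0 m^3
  A = 159.5 sabins
Formula: RT60 = 0.161 * V / A
Numerator: 0.161 * 957.0 = 154.077
RT60 = 154.077 / 159.5 = 0.966

0.966 s


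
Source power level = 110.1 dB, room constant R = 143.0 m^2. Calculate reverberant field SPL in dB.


Given values:
  Lw = 110.1 dB, R = 143.0 m^2
Formula: SPL = Lw + 10 * log10(4 / R)
Compute 4 / R = 4 / 143.0 = 0.027972
Compute 10 * log10(0.027972) = -15.5328
SPL = 110.1 + (-15.5328) = 94.57

94.57 dB


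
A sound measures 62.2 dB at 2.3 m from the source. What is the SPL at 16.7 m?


Given values:
  SPL1 = 62.2 dB, r1 = 2.3 m, r2 = 16.7 m
Formula: SPL2 = SPL1 - 20 * log10(r2 / r1)
Compute ratio: r2 / r1 = 16.7 / 2.3 = 7.2609
Compute log10: log10(7.2609) = 0.86099
Compute drop: 20 * 0.86099 = 17.2198
SPL2 = 62.2 - 17.2198 = 44.98

44.98 dB


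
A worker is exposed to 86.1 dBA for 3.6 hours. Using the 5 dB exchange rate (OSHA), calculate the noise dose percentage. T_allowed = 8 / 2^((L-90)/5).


Given values:
  L = 86.1 dBA, T = 3.6 hours
Formula: T_allowed = 8 / 2^((L - 90) / 5)
Compute exponent: (86.1 - 90) / 5 = -0.78
Compute 2^(-0.78) = 0.582367
T_allowed = 8 / 0.582367 = 13.737042 hours
Dose = (T / T_allowed) * 100
Dose = (3.6 / 13.737042) * 100 = 26.21

26.21 %


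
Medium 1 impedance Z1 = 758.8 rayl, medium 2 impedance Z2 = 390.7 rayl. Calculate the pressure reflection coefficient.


Given values:
  Z1 = 758.8 rayl, Z2 = 390.7 rayl
Formula: R = (Z2 - Z1) / (Z2 + Z1)
Numerator: Z2 - Z1 = 390.7 - 758.8 = -368.1
Denominator: Z2 + Z1 = 390.7 + 758.8 = 1149.5
R = -368.1 / 1149.5 = -0.3202

-0.3202


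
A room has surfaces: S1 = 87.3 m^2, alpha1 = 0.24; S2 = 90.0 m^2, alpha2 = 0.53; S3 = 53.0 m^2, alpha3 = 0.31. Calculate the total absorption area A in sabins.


Given surfaces:
  Surface 1: 87.3 * 0.24 = 20.952
  Surface 2: 90.0 * 0.53 = 47.7
  Surface 3: 53.0 * 0.31 = 16.43
Formula: A = sum(Si * alpha_i)
A = 20.952 + 47.7 + 16.43
A = 85.08

85.08 sabins


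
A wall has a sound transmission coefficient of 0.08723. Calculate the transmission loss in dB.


Given values:
  tau = 0.08723
Formula: TL = 10 * log10(1 / tau)
Compute 1 / tau = 1 / 0.08723 = 11.4639
Compute log10(11.4639) = 1.059332
TL = 10 * 1.059332 = 10.59

10.59 dB


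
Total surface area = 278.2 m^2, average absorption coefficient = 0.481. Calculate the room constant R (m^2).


Given values:
  S = 278.2 m^2, alpha = 0.481
Formula: R = S * alpha / (1 - alpha)
Numerator: 278.2 * 0.481 = 133.8142
Denominator: 1 - 0.481 = 0.519
R = 133.8142 / 0.519 = 257.83

257.83 m^2


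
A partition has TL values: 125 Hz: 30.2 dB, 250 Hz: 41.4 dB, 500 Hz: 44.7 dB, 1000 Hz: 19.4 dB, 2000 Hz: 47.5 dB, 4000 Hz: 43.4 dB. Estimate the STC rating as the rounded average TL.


Given TL values at each frequency:
  125 Hz: 30.2 dB
  250 Hz: 41.4 dB
  500 Hz: 44.7 dB
  1000 Hz: 19.4 dB
  2000 Hz: 47.5 dB
  4000 Hz: 43.4 dB
Formula: STC ~ round(average of TL values)
Sum = 30.2 + 41.4 + 44.7 + 19.4 + 47.5 + 43.4 = 226.6
Average = 226.6 / 6 = 37.77
Rounded: 38

38


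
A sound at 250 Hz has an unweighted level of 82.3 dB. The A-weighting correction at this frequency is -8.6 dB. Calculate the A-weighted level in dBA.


Given values:
  SPL = 82.3 dB
  A-weighting at 250 Hz = -8.6 dB
Formula: L_A = SPL + A_weight
L_A = 82.3 + (-8.6)
L_A = 73.7

73.7 dBA


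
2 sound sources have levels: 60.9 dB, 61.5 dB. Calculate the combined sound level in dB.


Formula: L_total = 10 * log10( sum(10^(Li/10)) )
  Source 1: 10^(60.9/10) = 1230268.7708
  Source 2: 10^(61.5/10) = 1412537.5446
Sum of linear values = 2642806.3154
L_total = 10 * log10(2642806.3154) = 64.22

64.22 dB


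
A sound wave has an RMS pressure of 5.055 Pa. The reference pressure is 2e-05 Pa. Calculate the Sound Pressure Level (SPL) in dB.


Given values:
  p = 5.055 Pa
  p_ref = 2e-05 Pa
Formula: SPL = 20 * log10(p / p_ref)
Compute ratio: p / p_ref = 5.055 / 2e-05 = 252750
Compute log10: log10(252750) = 5.402691
Multiply: SPL = 20 * 5.402691 = 108.05

108.05 dB


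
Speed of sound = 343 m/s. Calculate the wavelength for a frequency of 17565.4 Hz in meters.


Given values:
  c = 343 m/s, f = 17565.4 Hz
Formula: lambda = c / f
lambda = 343 / 17565.4
lambda = 0.0195

0.0195 m


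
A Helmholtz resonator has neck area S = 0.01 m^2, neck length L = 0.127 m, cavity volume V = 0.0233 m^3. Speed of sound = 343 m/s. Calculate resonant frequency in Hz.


Given values:
  S = 0.01 m^2, L = 0.127 m, V = 0.0233 m^3, c = 343 m/s
Formula: f = (c / (2*pi)) * sqrt(S / (V * L))
Compute V * L = 0.0233 * 0.127 = 0.0029591
Compute S / (V * L) = 0.01 / 0.0029591 = 3.3794
Compute sqrt(3.3794) = 1.838314
Compute c / (2*pi) = 343 / 6.283185 = 54.590148
f = 54.590148 * 1.838314 = 100.35

100.35 Hz


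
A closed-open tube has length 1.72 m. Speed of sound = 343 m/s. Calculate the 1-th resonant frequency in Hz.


Given values:
  Tube type: closed-open, L = 1.72 m, c = 343 m/s, n = 1
Formula: f_n = (2n - 1) * c / (4 * L)
Compute 2n - 1 = 2*1 - 1 = 1
Compute 4 * L = 4 * 1.72 = 6.88
f = 1 * 343 / 6.88
f = 49.85

49.85 Hz


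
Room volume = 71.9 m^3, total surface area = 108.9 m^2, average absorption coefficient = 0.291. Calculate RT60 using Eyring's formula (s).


Given values:
  V = 71.9 m^3, S = 108.9 m^2, alpha = 0.291
Formula: RT60 = 0.161 * V / (-S * ln(1 - alpha))
Compute ln(1 - 0.291) = ln(0.709) = -0.3439
Denominator: -108.9 * -0.3439 = 37.4507
Numerator: 0.161 * 71.9 = 11.5759
RT60 = 11.5759 / 37.4507 = 0.309

0.309 s


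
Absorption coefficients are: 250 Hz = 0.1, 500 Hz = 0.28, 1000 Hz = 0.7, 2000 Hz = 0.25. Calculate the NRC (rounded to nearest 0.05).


Given values:
  a_250 = 0.1, a_500 = 0.28
  a_1000 = 0.7, a_2000 = 0.25
Formula: NRC = (a250 + a500 + a1000 + a2000) / 4
Sum = 0.1 + 0.28 + 0.7 + 0.25 = 1.33
NRC = 1.33 / 4 = 0.3325
Rounded to nearest 0.05: 0.35

0.35


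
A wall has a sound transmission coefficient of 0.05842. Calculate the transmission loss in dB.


Given values:
  tau = 0.05842
Formula: TL = 10 * log10(1 / tau)
Compute 1 / tau = 1 / 0.05842 = 17.1174
Compute log10(17.1174) = 1.233438
TL = 10 * 1.233438 = 12.33

12.33 dB


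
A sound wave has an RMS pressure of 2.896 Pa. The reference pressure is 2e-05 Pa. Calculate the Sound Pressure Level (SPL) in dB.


Given values:
  p = 2.896 Pa
  p_ref = 2e-05 Pa
Formula: SPL = 20 * log10(p / p_ref)
Compute ratio: p / p_ref = 2.896 / 2e-05 = 144800
Compute log10: log10(144800) = 5.160769
Multiply: SPL = 20 * 5.160769 = 103.22

103.22 dB


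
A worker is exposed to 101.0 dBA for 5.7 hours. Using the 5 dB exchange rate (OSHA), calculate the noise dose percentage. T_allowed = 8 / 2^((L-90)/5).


Given values:
  L = 101.0 dBA, T = 5.7 hours
Formula: T_allowed = 8 / 2^((L - 90) / 5)
Compute exponent: (101.0 - 90) / 5 = 2.2
Compute 2^(2.2) = 4.594793
T_allowed = 8 / 4.594793 = 1.741101 hours
Dose = (T / T_allowed) * 100
Dose = (5.7 / 1.741101) * 100 = 327.38

327.38 %


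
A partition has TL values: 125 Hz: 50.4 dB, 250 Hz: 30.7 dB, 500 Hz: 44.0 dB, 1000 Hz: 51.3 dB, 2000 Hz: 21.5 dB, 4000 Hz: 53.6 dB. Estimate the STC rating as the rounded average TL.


Given TL values at each frequency:
  125 Hz: 50.4 dB
  250 Hz: 30.7 dB
  500 Hz: 44.0 dB
  1000 Hz: 51.3 dB
  2000 Hz: 21.5 dB
  4000 Hz: 53.6 dB
Formula: STC ~ round(average of TL values)
Sum = 50.4 + 30.7 + 44.0 + 51.3 + 21.5 + 53.6 = 251.5
Average = 251.5 / 6 = 41.92
Rounded: 42

42


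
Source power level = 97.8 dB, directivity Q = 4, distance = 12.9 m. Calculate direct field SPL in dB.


Given values:
  Lw = 97.8 dB, Q = 4, r = 12.9 m
Formula: SPL = Lw + 10 * log10(Q / (4 * pi * r^2))
Compute 4 * pi * r^2 = 4 * pi * 12.9^2 = 2091.1697
Compute Q / denom = 4 / 2091.1697 = 0.00191281
Compute 10 * log10(0.00191281) = -27.1833
SPL = 97.8 + (-27.1833) = 70.62

70.62 dB


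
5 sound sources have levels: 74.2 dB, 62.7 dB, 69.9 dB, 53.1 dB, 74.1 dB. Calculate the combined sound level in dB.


Formula: L_total = 10 * log10( sum(10^(Li/10)) )
  Source 1: 10^(74.2/10) = 26302679.919
  Source 2: 10^(62.7/10) = 1862087.1367
  Source 3: 10^(69.9/10) = 9772372.2096
  Source 4: 10^(53.1/10) = 204173.7945
  Source 5: 10^(74.1/10) = 25703957.8277
Sum of linear values = 63845270.8875
L_total = 10 * log10(63845270.8875) = 78.05

78.05 dB


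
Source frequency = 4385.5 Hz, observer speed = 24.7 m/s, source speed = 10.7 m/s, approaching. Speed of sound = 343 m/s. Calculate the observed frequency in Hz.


Given values:
  f_s = 4385.5 Hz, v_o = 24.7 m/s, v_s = 10.7 m/s
  Direction: approaching
Formula: f_o = f_s * (c + v_o) / (c - v_s)
Numerator: c + v_o = 343 + 24.7 = 367.7
Denominator: c - v_s = 343 - 10.7 = 332.3
f_o = 4385.5 * 367.7 / 332.3 = 4852.69

4852.69 Hz


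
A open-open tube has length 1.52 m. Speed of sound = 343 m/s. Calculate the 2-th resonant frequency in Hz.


Given values:
  Tube type: open-open, L = 1.52 m, c = 343 m/s, n = 2
Formula: f_n = n * c / (2 * L)
Compute 2 * L = 2 * 1.52 = 3.04
f = 2 * 343 / 3.04
f = 225.66

225.66 Hz


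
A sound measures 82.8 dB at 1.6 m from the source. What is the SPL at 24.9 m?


Given values:
  SPL1 = 82.8 dB, r1 = 1.6 m, r2 = 24.9 m
Formula: SPL2 = SPL1 - 20 * log10(r2 / r1)
Compute ratio: r2 / r1 = 24.9 / 1.6 = 15.5625
Compute log10: log10(15.5625) = 1.192079
Compute drop: 20 * 1.192079 = 23.8416
SPL2 = 82.8 - 23.8416 = 58.96

58.96 dB


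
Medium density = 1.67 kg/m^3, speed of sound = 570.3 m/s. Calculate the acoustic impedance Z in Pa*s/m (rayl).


Given values:
  rho = 1.67 kg/m^3
  c = 570.3 m/s
Formula: Z = rho * c
Z = 1.67 * 570.3
Z = 952.4

952.4 rayl


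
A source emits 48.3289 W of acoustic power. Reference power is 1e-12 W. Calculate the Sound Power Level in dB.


Given values:
  W = 48.3289 W
  W_ref = 1e-12 W
Formula: SWL = 10 * log10(W / W_ref)
Compute ratio: W / W_ref = 48328900000000
Compute log10: log10(48328900000000) = 13.684207
Multiply: SWL = 10 * 13.684207 = 136.84

136.84 dB


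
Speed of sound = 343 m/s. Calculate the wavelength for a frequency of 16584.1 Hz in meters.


Given values:
  c = 343 m/s, f = 16584.1 Hz
Formula: lambda = c / f
lambda = 343 / 16584.1
lambda = 0.0207

0.0207 m


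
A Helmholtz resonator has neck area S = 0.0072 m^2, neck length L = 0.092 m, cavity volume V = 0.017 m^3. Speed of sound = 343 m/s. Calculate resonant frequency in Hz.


Given values:
  S = 0.0072 m^2, L = 0.092 m, V = 0.017 m^3, c = 343 m/s
Formula: f = (c / (2*pi)) * sqrt(S / (V * L))
Compute V * L = 0.017 * 0.092 = 0.001564
Compute S / (V * L) = 0.0072 / 0.001564 = 4.6036
Compute sqrt(4.6036) = 2.1456
Compute c / (2*pi) = 343 / 6.283185 = 54.590148
f = 54.590148 * 2.1456 = 117.13

117.13 Hz


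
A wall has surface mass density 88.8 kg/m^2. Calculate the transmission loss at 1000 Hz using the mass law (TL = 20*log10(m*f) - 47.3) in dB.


Given values:
  m = 88.8 kg/m^2, f = 1000 Hz
Formula: TL = 20 * log10(m * f) - 47.3
Compute m * f = 88.8 * 1000 = 88800.0
Compute log10(88800.0) = 4.948413
Compute 20 * 4.948413 = 98.9683
TL = 98.9683 - 47.3 = 51.67

51.67 dB


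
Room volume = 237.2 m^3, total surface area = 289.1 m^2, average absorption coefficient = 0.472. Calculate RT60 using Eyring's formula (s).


Given values:
  V = 237.2 m^3, S = 289.1 m^2, alpha = 0.472
Formula: RT60 = 0.161 * V / (-S * ln(1 - alpha))
Compute ln(1 - 0.472) = ln(0.528) = -0.638659
Denominator: -289.1 * -0.638659 = 184.6363
Numerator: 0.161 * 237.2 = 38.1892
RT60 = 38.1892 / 184.6363 = 0.207

0.207 s


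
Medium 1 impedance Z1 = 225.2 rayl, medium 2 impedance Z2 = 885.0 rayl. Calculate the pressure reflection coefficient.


Given values:
  Z1 = 225.2 rayl, Z2 = 885.0 rayl
Formula: R = (Z2 - Z1) / (Z2 + Z1)
Numerator: Z2 - Z1 = 885.0 - 225.2 = 659.8
Denominator: Z2 + Z1 = 885.0 + 225.2 = 1110.2
R = 659.8 / 1110.2 = 0.5943

0.5943


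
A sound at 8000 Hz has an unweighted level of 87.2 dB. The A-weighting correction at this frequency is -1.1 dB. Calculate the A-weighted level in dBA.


Given values:
  SPL = 87.2 dB
  A-weighting at 8000 Hz = -1.1 dB
Formula: L_A = SPL + A_weight
L_A = 87.2 + (-1.1)
L_A = 86.1

86.1 dBA


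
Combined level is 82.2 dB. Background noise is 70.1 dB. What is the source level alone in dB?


Given values:
  L_total = 82.2 dB, L_bg = 70.1 dB
Formula: L_source = 10 * log10(10^(L_total/10) - 10^(L_bg/10))
Convert to linear:
  10^(82.2/10) = 165958690.7438
  10^(70.1/10) = 10232929.9228
Difference: 165958690.7438 - 10232929.9228 = 155725760.821
L_source = 10 * log10(155725760.821) = 81.92

81.92 dB


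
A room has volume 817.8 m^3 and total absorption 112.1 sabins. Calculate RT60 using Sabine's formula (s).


Given values:
  V = 817.8 m^3
  A = 112.1 sabins
Formula: RT60 = 0.161 * V / A
Numerator: 0.161 * 817.8 = 131.6658
RT60 = 131.6658 / 112.1 = 1.175

1.175 s


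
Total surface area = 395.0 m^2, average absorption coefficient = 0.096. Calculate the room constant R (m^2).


Given values:
  S = 395.0 m^2, alpha = 0.096
Formula: R = S * alpha / (1 - alpha)
Numerator: 395.0 * 0.096 = 37.92
Denominator: 1 - 0.096 = 0.904
R = 37.92 / 0.904 = 41.95

41.95 m^2


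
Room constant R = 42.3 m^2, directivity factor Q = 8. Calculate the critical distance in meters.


Given values:
  R = 42.3 m^2, Q = 8
Formula: d_c = 0.141 * sqrt(Q * R)
Compute Q * R = 8 * 42.3 = 338.4
Compute sqrt(338.4) = 18.3957
d_c = 0.141 * 18.3957 = 2.594

2.594 m


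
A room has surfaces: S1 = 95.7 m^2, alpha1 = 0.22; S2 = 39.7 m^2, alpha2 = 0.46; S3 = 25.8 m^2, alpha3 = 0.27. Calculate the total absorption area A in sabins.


Given surfaces:
  Surface 1: 95.7 * 0.22 = 21.054
  Surface 2: 39.7 * 0.46 = 18.262
  Surface 3: 25.8 * 0.27 = 6.966
Formula: A = sum(Si * alpha_i)
A = 21.054 + 18.262 + 6.966
A = 46.28

46.28 sabins


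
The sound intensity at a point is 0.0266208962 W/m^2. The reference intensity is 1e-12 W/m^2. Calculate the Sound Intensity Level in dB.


Given values:
  I = 0.0266208962 W/m^2
  I_ref = 1e-12 W/m^2
Formula: SIL = 10 * log10(I / I_ref)
Compute ratio: I / I_ref = 26620896200
Compute log10: log10(26620896200) = 10.425223
Multiply: SIL = 10 * 10.425223 = 104.25

104.25 dB


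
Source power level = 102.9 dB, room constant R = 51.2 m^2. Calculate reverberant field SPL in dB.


Given values:
  Lw = 102.9 dB, R = 51.2 m^2
Formula: SPL = Lw + 10 * log10(4 / R)
Compute 4 / R = 4 / 51.2 = 0.078125
Compute 10 * log10(0.078125) = -11.0721
SPL = 102.9 + (-11.0721) = 91.83

91.83 dB


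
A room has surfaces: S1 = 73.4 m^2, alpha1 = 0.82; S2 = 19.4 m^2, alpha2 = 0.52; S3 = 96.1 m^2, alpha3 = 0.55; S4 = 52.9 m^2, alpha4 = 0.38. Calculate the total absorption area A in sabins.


Given surfaces:
  Surface 1: 73.4 * 0.82 = 60.188
  Surface 2: 19.4 * 0.52 = 10.088
  Surface 3: 96.1 * 0.55 = 52.855
  Surface 4: 52.9 * 0.38 = 20.102
Formula: A = sum(Si * alpha_i)
A = 60.188 + 10.088 + 52.855 + 20.102
A = 143.23

143.23 sabins


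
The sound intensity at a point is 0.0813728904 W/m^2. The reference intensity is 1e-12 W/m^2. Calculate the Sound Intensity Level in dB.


Given values:
  I = 0.0813728904 W/m^2
  I_ref = 1e-12 W/m^2
Formula: SIL = 10 * log10(I / I_ref)
Compute ratio: I / I_ref = 81372890400
Compute log10: log10(81372890400) = 10.91048
Multiply: SIL = 10 * 10.91048 = 109.1

109.1 dB


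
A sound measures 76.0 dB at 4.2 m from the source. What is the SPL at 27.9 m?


Given values:
  SPL1 = 76.0 dB, r1 = 4.2 m, r2 = 27.9 m
Formula: SPL2 = SPL1 - 20 * log10(r2 / r1)
Compute ratio: r2 / r1 = 27.9 / 4.2 = 6.6429
Compute log10: log10(6.6429) = 0.822358
Compute drop: 20 * 0.822358 = 16.4472
SPL2 = 76.0 - 16.4472 = 59.55

59.55 dB


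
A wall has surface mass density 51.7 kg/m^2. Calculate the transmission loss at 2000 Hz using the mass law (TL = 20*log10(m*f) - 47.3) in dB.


Given values:
  m = 51.7 kg/m^2, f = 2000 Hz
Formula: TL = 20 * log10(m * f) - 47.3
Compute m * f = 51.7 * 2000 = 103400.0
Compute log10(103400.0) = 5.014521
Compute 20 * 5.014521 = 100.2904
TL = 100.2904 - 47.3 = 52.99

52.99 dB


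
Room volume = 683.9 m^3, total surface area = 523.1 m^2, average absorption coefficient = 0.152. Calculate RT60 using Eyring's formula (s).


Given values:
  V = 683.9 m^3, S = 523.1 m^2, alpha = 0.152
Formula: RT60 = 0.161 * V / (-S * ln(1 - alpha))
Compute ln(1 - 0.152) = ln(0.848) = -0.164875
Denominator: -523.1 * -0.164875 = 86.2461
Numerator: 0.161 * 683.9 = 110.1079
RT60 = 110.1079 / 86.2461 = 1.277

1.277 s


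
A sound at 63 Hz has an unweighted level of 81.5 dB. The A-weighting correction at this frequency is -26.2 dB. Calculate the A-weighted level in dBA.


Given values:
  SPL = 81.5 dB
  A-weighting at 63 Hz = -26.2 dB
Formula: L_A = SPL + A_weight
L_A = 81.5 + (-26.2)
L_A = 55.3

55.3 dBA


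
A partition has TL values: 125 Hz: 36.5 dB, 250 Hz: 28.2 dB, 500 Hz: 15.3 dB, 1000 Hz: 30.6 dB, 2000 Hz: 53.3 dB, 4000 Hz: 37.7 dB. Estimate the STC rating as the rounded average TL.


Given TL values at each frequency:
  125 Hz: 36.5 dB
  250 Hz: 28.2 dB
  500 Hz: 15.3 dB
  1000 Hz: 30.6 dB
  2000 Hz: 53.3 dB
  4000 Hz: 37.7 dB
Formula: STC ~ round(average of TL values)
Sum = 36.5 + 28.2 + 15.3 + 30.6 + 53.3 + 37.7 = 201.6
Average = 201.6 / 6 = 33.6
Rounded: 34

34


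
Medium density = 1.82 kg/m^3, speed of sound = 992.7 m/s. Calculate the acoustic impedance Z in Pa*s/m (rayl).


Given values:
  rho = 1.82 kg/m^3
  c = 992.7 m/s
Formula: Z = rho * c
Z = 1.82 * 992.7
Z = 1806.71

1806.71 rayl


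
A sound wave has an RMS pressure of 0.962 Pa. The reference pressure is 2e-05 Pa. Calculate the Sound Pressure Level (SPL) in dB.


Given values:
  p = 0.962 Pa
  p_ref = 2e-05 Pa
Formula: SPL = 20 * log10(p / p_ref)
Compute ratio: p / p_ref = 0.962 / 2e-05 = 48100
Compute log10: log10(48100) = 4.682145
Multiply: SPL = 20 * 4.682145 = 93.64

93.64 dB


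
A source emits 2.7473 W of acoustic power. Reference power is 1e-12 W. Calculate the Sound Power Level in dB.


Given values:
  W = 2.7473 W
  W_ref = 1e-12 W
Formula: SWL = 10 * log10(W / W_ref)
Compute ratio: W / W_ref = 2747300000000
Compute log10: log10(2747300000000) = 12.438906
Multiply: SWL = 10 * 12.438906 = 124.39

124.39 dB


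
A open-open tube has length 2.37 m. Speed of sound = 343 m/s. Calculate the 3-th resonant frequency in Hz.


Given values:
  Tube type: open-open, L = 2.37 m, c = 343 m/s, n = 3
Formula: f_n = n * c / (2 * L)
Compute 2 * L = 2 * 2.37 = 4.74
f = 3 * 343 / 4.74
f = 217.09

217.09 Hz


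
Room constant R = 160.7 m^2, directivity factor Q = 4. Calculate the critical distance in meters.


Given values:
  R = 160.7 m^2, Q = 4
Formula: d_c = 0.141 * sqrt(Q * R)
Compute Q * R = 4 * 160.7 = 642.8
Compute sqrt(642.8) = 25.3535
d_c = 0.141 * 25.3535 = 3.575

3.575 m


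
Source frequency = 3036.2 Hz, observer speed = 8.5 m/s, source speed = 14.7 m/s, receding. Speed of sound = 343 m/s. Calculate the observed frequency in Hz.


Given values:
  f_s = 3036.2 Hz, v_o = 8.5 m/s, v_s = 14.7 m/s
  Direction: receding
Formula: f_o = f_s * (c - v_o) / (c + v_s)
Numerator: c - v_o = 343 - 8.5 = 334.5
Denominator: c + v_s = 343 + 14.7 = 357.7
f_o = 3036.2 * 334.5 / 357.7 = 2839.28

2839.28 Hz


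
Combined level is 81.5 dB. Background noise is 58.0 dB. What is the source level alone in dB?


Given values:
  L_total = 81.5 dB, L_bg = 58.0 dB
Formula: L_source = 10 * log10(10^(L_total/10) - 10^(L_bg/10))
Convert to linear:
  10^(81.5/10) = 141253754.4623
  10^(58.0/10) = 630957.3445
Difference: 141253754.4623 - 630957.3445 = 140622797.1178
L_source = 10 * log10(140622797.1178) = 81.48

81.48 dB


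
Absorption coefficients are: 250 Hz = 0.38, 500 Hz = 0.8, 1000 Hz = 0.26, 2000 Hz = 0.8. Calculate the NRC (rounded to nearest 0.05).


Given values:
  a_250 = 0.38, a_500 = 0.8
  a_1000 = 0.26, a_2000 = 0.8
Formula: NRC = (a250 + a500 + a1000 + a2000) / 4
Sum = 0.38 + 0.8 + 0.26 + 0.8 = 2.24
NRC = 2.24 / 4 = 0.56
Rounded to nearest 0.05: 0.55

0.55


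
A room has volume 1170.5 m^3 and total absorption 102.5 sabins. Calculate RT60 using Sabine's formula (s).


Given values:
  V = 1170.5 m^3
  A = 102.5 sabins
Formula: RT60 = 0.161 * V / A
Numerator: 0.161 * 1170.5 = 188.4505
RT60 = 188.4505 / 102.5 = 1.839

1.839 s


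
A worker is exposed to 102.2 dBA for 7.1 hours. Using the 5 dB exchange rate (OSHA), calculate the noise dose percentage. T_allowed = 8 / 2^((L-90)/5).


Given values:
  L = 102.2 dBA, T = 7.1 hours
Formula: T_allowed = 8 / 2^((L - 90) / 5)
Compute exponent: (102.2 - 90) / 5 = 2.44
Compute 2^(2.44) = 5.426417
T_allowed = 8 / 5.426417 = 1.474269 hours
Dose = (T / T_allowed) * 100
Dose = (7.1 / 1.474269) * 100 = 481.59

481.59 %


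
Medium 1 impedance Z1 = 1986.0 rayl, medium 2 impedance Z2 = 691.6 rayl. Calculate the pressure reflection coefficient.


Given values:
  Z1 = 1986.0 rayl, Z2 = 691.6 rayl
Formula: R = (Z2 - Z1) / (Z2 + Z1)
Numerator: Z2 - Z1 = 691.6 - 1986.0 = -1294.4
Denominator: Z2 + Z1 = 691.6 + 1986.0 = 2677.6
R = -1294.4 / 2677.6 = -0.4834

-0.4834


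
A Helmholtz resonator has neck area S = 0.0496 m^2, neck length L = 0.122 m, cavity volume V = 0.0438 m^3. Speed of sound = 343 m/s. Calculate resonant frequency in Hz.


Given values:
  S = 0.0496 m^2, L = 0.122 m, V = 0.0438 m^3, c = 343 m/s
Formula: f = (c / (2*pi)) * sqrt(S / (V * L))
Compute V * L = 0.0438 * 0.122 = 0.0053436
Compute S / (V * L) = 0.0496 / 0.0053436 = 9.2821
Compute sqrt(9.2821) = 3.046654
Compute c / (2*pi) = 343 / 6.283185 = 54.590148
f = 54.590148 * 3.046654 = 166.32

166.32 Hz


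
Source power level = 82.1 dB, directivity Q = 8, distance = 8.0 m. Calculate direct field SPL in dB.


Given values:
  Lw = 82.1 dB, Q = 8, r = 8.0 m
Formula: SPL = Lw + 10 * log10(Q / (4 * pi * r^2))
Compute 4 * pi * r^2 = 4 * pi * 8.0^2 = 804.2477
Compute Q / denom = 8 / 804.2477 = 0.00994718
Compute 10 * log10(0.00994718) = -20.023
SPL = 82.1 + (-20.023) = 62.08

62.08 dB


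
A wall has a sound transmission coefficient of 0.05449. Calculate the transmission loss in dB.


Given values:
  tau = 0.05449
Formula: TL = 10 * log10(1 / tau)
Compute 1 / tau = 1 / 0.05449 = 18.352
Compute log10(18.352) = 1.263683
TL = 10 * 1.263683 = 12.64

12.64 dB


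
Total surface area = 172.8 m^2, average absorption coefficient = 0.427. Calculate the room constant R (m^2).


Given values:
  S = 172.8 m^2, alpha = 0.427
Formula: R = S * alpha / (1 - alpha)
Numerator: 172.8 * 0.427 = 73.7856
Denominator: 1 - 0.427 = 0.573
R = 73.7856 / 0.573 = 128.77

128.77 m^2


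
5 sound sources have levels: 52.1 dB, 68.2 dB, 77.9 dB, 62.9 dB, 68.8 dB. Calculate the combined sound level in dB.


Formula: L_total = 10 * log10( sum(10^(Li/10)) )
  Source 1: 10^(52.1/10) = 162181.0097
  Source 2: 10^(68.2/10) = 6606934.4801
  Source 3: 10^(77.9/10) = 61659500.1861
  Source 4: 10^(62.9/10) = 1949844.5998
  Source 5: 10^(68.8/10) = 7585775.7503
Sum of linear values = 77964236.026
L_total = 10 * log10(77964236.026) = 78.92

78.92 dB


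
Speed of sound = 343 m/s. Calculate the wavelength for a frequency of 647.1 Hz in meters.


Given values:
  c = 343 m/s, f = 647.1 Hz
Formula: lambda = c / f
lambda = 343 / 647.1
lambda = 0.5301

0.5301 m


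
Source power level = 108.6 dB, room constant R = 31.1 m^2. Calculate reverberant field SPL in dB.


Given values:
  Lw = 108.6 dB, R = 31.1 m^2
Formula: SPL = Lw + 10 * log10(4 / R)
Compute 4 / R = 4 / 31.1 = 0.128617
Compute 10 * log10(0.128617) = -8.907
SPL = 108.6 + (-8.907) = 99.69

99.69 dB


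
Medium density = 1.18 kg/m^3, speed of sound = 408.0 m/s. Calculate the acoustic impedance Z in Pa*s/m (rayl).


Given values:
  rho = 1.18 kg/m^3
  c = 408.0 m/s
Formula: Z = rho * c
Z = 1.18 * 408.0
Z = 481.44

481.44 rayl


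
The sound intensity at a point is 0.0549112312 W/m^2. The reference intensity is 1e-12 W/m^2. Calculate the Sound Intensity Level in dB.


Given values:
  I = 0.0549112312 W/m^2
  I_ref = 1e-12 W/m^2
Formula: SIL = 10 * log10(I / I_ref)
Compute ratio: I / I_ref = 54911231200
Compute log10: log10(54911231200) = 10.739661
Multiply: SIL = 10 * 10.739661 = 107.4

107.4 dB


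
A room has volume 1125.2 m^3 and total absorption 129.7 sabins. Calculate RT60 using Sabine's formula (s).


Given values:
  V = 1125.2 m^3
  A = 129.7 sabins
Formula: RT60 = 0.161 * V / A
Numerator: 0.161 * 1125.2 = 181.1572
RT60 = 181.1572 / 129.7 = 1.397

1.397 s


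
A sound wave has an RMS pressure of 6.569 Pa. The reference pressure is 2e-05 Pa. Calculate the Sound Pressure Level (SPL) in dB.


Given values:
  p = 6.569 Pa
  p_ref = 2e-05 Pa
Formula: SPL = 20 * log10(p / p_ref)
Compute ratio: p / p_ref = 6.569 / 2e-05 = 328450
Compute log10: log10(328450) = 5.516469
Multiply: SPL = 20 * 5.516469 = 110.33

110.33 dB


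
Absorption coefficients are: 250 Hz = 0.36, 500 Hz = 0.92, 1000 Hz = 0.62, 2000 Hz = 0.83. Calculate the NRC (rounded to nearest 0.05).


Given values:
  a_250 = 0.36, a_500 = 0.92
  a_1000 = 0.62, a_2000 = 0.83
Formula: NRC = (a250 + a500 + a1000 + a2000) / 4
Sum = 0.36 + 0.92 + 0.62 + 0.83 = 2.73
NRC = 2.73 / 4 = 0.6825
Rounded to nearest 0.05: 0.7

0.7


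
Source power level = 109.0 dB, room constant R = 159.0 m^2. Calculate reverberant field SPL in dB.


Given values:
  Lw = 109.0 dB, R = 159.0 m^2
Formula: SPL = Lw + 10 * log10(4 / R)
Compute 4 / R = 4 / 159.0 = 0.025157
Compute 10 * log10(0.025157) = -15.9934
SPL = 109.0 + (-15.9934) = 93.01

93.01 dB


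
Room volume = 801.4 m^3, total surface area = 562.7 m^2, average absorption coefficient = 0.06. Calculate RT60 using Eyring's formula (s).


Given values:
  V = 801.4 m^3, S = 562.7 m^2, alpha = 0.06
Formula: RT60 = 0.161 * V / (-S * ln(1 - alpha))
Compute ln(1 - 0.06) = ln(0.94) = -0.061875
Denominator: -562.7 * -0.061875 = 34.8171
Numerator: 0.161 * 801.4 = 129.0254
RT60 = 129.0254 / 34.8171 = 3.706

3.706 s


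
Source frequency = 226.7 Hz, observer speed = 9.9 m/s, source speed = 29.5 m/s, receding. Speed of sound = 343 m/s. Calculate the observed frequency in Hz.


Given values:
  f_s = 226.7 Hz, v_o = 9.9 m/s, v_s = 29.5 m/s
  Direction: receding
Formula: f_o = f_s * (c - v_o) / (c + v_s)
Numerator: c - v_o = 343 - 9.9 = 333.1
Denominator: c + v_s = 343 + 29.5 = 372.5
f_o = 226.7 * 333.1 / 372.5 = 202.72

202.72 Hz


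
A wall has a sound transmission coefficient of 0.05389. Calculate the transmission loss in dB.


Given values:
  tau = 0.05389
Formula: TL = 10 * log10(1 / tau)
Compute 1 / tau = 1 / 0.05389 = 18.5563
Compute log10(18.5563) = 1.268491
TL = 10 * 1.268491 = 12.68

12.68 dB


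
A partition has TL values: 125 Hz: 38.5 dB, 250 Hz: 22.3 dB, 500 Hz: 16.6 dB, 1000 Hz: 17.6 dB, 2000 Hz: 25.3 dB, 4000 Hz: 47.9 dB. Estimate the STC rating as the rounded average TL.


Given TL values at each frequency:
  125 Hz: 38.5 dB
  250 Hz: 22.3 dB
  500 Hz: 16.6 dB
  1000 Hz: 17.6 dB
  2000 Hz: 25.3 dB
  4000 Hz: 47.9 dB
Formula: STC ~ round(average of TL values)
Sum = 38.5 + 22.3 + 16.6 + 17.6 + 25.3 + 47.9 = 168.2
Average = 168.2 / 6 = 28.03
Rounded: 28

28


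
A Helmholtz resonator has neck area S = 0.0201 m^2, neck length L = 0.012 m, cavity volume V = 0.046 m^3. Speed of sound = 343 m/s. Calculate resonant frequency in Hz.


Given values:
  S = 0.0201 m^2, L = 0.012 m, V = 0.046 m^3, c = 343 m/s
Formula: f = (c / (2*pi)) * sqrt(S / (V * L))
Compute V * L = 0.046 * 0.012 = 0.000552
Compute S / (V * L) = 0.0201 / 0.000552 = 36.413
Compute sqrt(36.413) = 6.034319
Compute c / (2*pi) = 343 / 6.283185 = 54.590148
f = 54.590148 * 6.034319 = 329.41

329.41 Hz


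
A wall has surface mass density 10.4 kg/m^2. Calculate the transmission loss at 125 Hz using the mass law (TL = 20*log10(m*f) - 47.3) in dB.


Given values:
  m = 10.4 kg/m^2, f = 125 Hz
Formula: TL = 20 * log10(m * f) - 47.3
Compute m * f = 10.4 * 125 = 1300.0
Compute log10(1300.0) = 3.113943
Compute 20 * 3.113943 = 62.2789
TL = 62.2789 - 47.3 = 14.98

14.98 dB
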